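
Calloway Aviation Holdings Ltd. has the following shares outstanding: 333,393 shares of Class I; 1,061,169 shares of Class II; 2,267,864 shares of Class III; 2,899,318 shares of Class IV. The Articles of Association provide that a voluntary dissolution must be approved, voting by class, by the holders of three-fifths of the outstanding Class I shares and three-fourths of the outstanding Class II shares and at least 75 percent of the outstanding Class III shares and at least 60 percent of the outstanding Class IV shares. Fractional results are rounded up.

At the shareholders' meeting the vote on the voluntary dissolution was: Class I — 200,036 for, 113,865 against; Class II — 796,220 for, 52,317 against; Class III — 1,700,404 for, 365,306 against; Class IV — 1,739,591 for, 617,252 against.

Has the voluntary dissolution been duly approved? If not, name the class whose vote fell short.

Class I: 3/5 of 333393 = 200035.80, rounded up to 200036; 200,036 required, 200,036 in favor — approved.
Class II: 3/4 of 1061169 = 795876.75, rounded up to 795877; 795,877 required, 796,220 in favor — approved.
Class III: 3/4 of 2267864 = 1700898; 1,700,898 required, 1,700,404 in favor — not approved.
Class IV: 3/5 of 2899318 = 1739590.80, rounded up to 1739591; 1,739,591 required, 1,739,591 in favor — approved.

Not approved — the Class III shares did not give the required vote.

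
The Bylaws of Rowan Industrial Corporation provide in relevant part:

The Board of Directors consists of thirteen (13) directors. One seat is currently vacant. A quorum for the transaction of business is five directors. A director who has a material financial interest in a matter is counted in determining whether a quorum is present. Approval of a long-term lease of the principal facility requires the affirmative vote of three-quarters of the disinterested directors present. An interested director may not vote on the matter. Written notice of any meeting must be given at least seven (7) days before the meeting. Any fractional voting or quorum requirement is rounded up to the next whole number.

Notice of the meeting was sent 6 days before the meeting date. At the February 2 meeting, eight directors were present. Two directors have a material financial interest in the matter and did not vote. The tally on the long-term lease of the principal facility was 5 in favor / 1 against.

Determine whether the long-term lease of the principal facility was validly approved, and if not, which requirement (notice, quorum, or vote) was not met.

Notice: 6 days given; 7 required (6 < 7). Not satisfied.
Quorum: 8 present (interested directors count toward quorum); quorum is 5. Satisfied.
Vote: the long-term lease of the principal facility requires three-fourths of the disinterested directors present (8 − 2 = 6). 3/4 of 6 = 4.50, rounded up to 5, so 5 affirmative votes are needed; 5 voted in favor. Satisfied.

Invalid — notice requirement not satisfied.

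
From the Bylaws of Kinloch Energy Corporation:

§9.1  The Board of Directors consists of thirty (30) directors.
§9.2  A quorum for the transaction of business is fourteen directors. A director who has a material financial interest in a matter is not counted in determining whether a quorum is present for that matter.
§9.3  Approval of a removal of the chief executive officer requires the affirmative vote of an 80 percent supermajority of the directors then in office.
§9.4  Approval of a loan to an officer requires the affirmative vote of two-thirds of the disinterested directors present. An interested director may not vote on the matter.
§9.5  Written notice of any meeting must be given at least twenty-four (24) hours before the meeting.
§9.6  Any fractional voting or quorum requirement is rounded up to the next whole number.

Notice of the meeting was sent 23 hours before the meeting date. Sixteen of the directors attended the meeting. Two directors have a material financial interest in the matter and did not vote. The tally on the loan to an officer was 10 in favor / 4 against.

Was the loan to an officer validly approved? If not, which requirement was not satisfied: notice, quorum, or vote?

Notice: 23 hours given; 24 required (23 < 24). Not satisfied.
Quorum: 16 present, but the 2 interested directors do not count, leaving 14. Quorum is 14. Satisfied.
Vote: the loan to an officer requires two-thirds of the disinterested directors present (16 − 2 = 14). 2/3 of 14 = 9.33, rounded up to 10, so 10 affirmative votes are needed; 10 voted in favor. Satisfied.

Invalid — notice requirement not satisfied.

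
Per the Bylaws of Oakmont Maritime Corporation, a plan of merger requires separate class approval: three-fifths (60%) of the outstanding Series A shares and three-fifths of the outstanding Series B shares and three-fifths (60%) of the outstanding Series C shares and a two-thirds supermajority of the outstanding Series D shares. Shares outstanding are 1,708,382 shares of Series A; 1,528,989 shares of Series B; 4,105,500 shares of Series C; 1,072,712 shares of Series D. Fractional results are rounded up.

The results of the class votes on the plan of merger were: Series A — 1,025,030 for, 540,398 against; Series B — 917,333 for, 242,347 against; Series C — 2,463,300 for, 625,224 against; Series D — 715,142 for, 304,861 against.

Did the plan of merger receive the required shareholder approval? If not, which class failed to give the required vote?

Series A: 3/5 of 1708382 = 1025029.20, rounded up to 1025030; 1,025,030 required, 1,025,030 in favor — approved.
Series B: 3/5 of 1528989 = 917393.40, rounded up to 917394; 917,394 required, 917,333 in favor — not approved.
Series C: 3/5 of 4105500 = 2463300; 2,463,300 required, 2,463,300 in favor — approved.
Series D: 2/3 of 1072712 = 715141.33, rounded up to 715142; 715,142 required, 715,142 in favor — approved.

Not approved — the Series B shares did not give the required vote.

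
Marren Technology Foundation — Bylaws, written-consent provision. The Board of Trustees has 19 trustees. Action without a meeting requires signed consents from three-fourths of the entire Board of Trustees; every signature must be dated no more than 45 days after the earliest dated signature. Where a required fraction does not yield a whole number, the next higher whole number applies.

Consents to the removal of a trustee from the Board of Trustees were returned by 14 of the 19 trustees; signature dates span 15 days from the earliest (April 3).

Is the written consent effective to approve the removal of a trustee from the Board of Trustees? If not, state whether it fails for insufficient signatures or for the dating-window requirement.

Not effective — insufficient signatures.

Signatures required: three-fourths of 19 — 3/4 of 19 = 14.25, rounded up to 15, so 15 needed; 14 signed. Insufficient.
Dating window: the latest signature is 15 days after the earliest; the limit is 45 days. Within the window.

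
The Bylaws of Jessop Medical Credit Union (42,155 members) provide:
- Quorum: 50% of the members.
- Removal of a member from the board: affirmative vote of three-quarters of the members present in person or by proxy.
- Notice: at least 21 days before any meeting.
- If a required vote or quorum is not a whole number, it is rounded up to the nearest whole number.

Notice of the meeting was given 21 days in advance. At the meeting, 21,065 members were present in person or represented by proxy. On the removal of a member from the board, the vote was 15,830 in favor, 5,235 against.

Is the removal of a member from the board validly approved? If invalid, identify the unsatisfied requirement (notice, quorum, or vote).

Notice: 21 days given; 21 required. Satisfied.
Quorum: 50% of 42,155 = 21,077.50, rounded up to 21,078; 21,065 present. Not satisfied.
Vote: requires three-fourths of those present (21,065); 3/4 of 21065 = 15798.75, rounded up to 15799, so 15,799 needed; 15,830 in favor. Satisfied.

Invalid — quorum requirement not satisfied.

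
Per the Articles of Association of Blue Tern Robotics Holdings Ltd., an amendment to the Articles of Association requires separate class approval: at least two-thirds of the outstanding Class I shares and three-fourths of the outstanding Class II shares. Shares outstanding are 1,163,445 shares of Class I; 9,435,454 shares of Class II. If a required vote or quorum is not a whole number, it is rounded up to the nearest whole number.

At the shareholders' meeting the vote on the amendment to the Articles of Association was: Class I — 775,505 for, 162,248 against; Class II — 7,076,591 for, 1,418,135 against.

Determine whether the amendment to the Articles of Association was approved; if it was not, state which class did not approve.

Class I: 2/3 of 1163445 = 775630; 775,630 required, 775,505 in favor — not approved.
Class II: 3/4 of 9435454 = 7076590.50, rounded up to 7076591; 7,076,591 required, 7,076,591 in favor — approved.

Not approved — the Class I shares did not give the required vote.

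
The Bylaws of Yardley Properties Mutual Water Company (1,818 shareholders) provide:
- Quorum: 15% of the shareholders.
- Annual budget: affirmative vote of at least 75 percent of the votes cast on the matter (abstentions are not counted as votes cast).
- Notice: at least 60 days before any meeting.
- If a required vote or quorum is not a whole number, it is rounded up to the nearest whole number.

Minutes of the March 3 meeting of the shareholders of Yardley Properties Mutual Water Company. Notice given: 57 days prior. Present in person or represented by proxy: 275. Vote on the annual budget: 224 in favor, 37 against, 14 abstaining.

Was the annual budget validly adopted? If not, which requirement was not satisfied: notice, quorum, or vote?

Invalid — notice requirement not satisfied.

Notice: 57 days given; 60 required. Not satisfied.
Quorum: 15% of 1,818 = 272.70, rounded up to 273; 275 present. Satisfied.
Vote: requires three-fourths of the votes cast (275 − 14 abstaining = 261); 3/4 of 261 = 195.75, rounded up to 196, so 196 needed; 224 in favor. Satisfied.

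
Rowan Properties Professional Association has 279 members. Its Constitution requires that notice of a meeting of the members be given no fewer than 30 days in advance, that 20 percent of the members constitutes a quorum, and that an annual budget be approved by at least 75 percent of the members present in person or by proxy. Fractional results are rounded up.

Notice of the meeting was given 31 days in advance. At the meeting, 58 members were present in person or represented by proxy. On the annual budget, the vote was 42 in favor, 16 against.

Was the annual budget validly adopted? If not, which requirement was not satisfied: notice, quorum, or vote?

Notice: 31 days given; 30 required. Satisfied.
Quorum: 20% of 279 = 55.80, rounded up to 56; 58 present. Satisfied.
Vote: requires three-fourths of those present (58); 3/4 of 58 = 43.50, rounded up to 44, so 44 needed; 42 in favor. Not satisfied.

Invalid — vote requirement not satisfied.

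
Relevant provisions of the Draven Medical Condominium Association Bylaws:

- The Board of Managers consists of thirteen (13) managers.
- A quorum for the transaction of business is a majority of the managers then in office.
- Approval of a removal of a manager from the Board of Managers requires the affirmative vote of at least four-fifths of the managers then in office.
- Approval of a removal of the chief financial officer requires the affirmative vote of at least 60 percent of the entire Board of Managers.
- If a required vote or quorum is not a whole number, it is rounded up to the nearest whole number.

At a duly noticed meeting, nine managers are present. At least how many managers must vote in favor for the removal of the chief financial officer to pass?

The removal of the chief financial officer requires three-fifths of the entire Board of Managers (13).
3/5 of 13 = 7.80, rounded up to 8.

8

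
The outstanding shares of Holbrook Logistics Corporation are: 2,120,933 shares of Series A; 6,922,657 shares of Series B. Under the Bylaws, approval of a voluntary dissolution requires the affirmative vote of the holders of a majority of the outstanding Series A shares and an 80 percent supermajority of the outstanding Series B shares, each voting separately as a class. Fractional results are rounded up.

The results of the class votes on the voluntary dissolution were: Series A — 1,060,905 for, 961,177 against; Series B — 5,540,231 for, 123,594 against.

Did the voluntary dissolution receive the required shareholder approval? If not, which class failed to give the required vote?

Approved — every class gave the required vote.

Series A: a majority of 2120933 is 1060467; 1,060,467 required, 1,060,905 in favor — approved.
Series B: 4/5 of 6922657 = 5538125.60, rounded up to 5538126; 5,538,126 required, 5,540,231 in favor — approved.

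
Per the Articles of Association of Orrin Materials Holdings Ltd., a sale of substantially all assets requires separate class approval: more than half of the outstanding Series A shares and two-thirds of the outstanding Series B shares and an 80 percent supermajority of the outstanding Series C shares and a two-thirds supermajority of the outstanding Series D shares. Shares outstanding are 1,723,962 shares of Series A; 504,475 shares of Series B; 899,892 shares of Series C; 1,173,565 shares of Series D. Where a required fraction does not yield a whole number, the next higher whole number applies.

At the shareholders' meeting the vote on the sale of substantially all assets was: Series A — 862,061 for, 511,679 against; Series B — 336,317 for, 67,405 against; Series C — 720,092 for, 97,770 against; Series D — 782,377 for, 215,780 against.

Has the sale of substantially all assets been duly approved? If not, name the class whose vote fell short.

Approved — every class gave the required vote.

Series A: a majority of 1723962 is 861982; 861,982 required, 862,061 in favor — approved.
Series B: 2/3 of 504475 = 336316.67, rounded up to 336317; 336,317 required, 336,317 in favor — approved.
Series C: 4/5 of 899892 = 719913.60, rounded up to 719914; 719,914 required, 720,092 in favor — approved.
Series D: 2/3 of 1173565 = 782376.67, rounded up to 782377; 782,377 required, 782,377 in favor — approved.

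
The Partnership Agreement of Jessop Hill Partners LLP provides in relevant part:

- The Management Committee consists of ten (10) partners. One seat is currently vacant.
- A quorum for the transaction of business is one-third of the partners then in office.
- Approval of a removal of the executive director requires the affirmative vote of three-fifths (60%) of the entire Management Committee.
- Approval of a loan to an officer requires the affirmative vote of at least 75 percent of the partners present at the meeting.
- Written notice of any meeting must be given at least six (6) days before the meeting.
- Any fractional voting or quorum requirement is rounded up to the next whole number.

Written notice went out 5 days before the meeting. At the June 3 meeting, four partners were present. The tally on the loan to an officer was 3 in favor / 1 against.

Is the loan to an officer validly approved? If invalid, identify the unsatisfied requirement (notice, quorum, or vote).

Invalid — notice requirement not satisfied.

Notice: 5 days given; 6 required (5 < 6). Not satisfied.
Quorum: 4 present; quorum is 3. Satisfied.
Vote: the loan to an officer requires three-fourths of the partners present (4). 3/4 of 4 = 3, so 3 affirmative votes are needed; 3 voted in favor. Satisfied.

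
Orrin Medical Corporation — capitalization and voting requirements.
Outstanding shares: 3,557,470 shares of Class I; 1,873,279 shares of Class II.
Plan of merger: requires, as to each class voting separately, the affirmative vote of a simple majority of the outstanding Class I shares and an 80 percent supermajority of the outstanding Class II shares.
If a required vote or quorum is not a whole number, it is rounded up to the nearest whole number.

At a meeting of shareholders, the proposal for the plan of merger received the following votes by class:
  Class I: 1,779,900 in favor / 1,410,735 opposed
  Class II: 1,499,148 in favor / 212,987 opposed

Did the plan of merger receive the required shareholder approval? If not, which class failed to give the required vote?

Class I: a majority of 3557470 is 1778736; 1,778,736 required, 1,779,900 in favor — approved.
Class II: 4/5 of 1873279 = 1498623.20, rounded up to 1498624; 1,498,624 required, 1,499,148 in favor — approved.

Approved — every class gave the required vote.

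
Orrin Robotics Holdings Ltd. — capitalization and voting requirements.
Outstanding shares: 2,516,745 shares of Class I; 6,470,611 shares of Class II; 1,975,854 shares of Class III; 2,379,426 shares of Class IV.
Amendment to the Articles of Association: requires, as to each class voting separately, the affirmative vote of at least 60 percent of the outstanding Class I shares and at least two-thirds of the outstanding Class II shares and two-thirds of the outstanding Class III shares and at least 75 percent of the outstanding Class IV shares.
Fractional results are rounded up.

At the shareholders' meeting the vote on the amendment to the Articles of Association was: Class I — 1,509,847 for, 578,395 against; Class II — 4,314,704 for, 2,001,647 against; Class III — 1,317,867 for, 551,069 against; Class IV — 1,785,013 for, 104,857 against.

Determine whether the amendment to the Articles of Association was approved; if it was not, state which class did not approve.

Not approved — the Class I shares did not give the required vote.

Class I: 3/5 of 2516745 = 1510047; 1,510,047 required, 1,509,847 in favor — not approved.
Class II: 2/3 of 6470611 = 4313740.67, rounded up to 4313741; 4,313,741 required, 4,314,704 in favor — approved.
Class III: 2/3 of 1975854 = 1317236; 1,317,236 required, 1,317,867 in favor — approved.
Class IV: 3/4 of 2379426 = 1784569.50, rounded up to 1784570; 1,784,570 required, 1,785,013 in favor — approved.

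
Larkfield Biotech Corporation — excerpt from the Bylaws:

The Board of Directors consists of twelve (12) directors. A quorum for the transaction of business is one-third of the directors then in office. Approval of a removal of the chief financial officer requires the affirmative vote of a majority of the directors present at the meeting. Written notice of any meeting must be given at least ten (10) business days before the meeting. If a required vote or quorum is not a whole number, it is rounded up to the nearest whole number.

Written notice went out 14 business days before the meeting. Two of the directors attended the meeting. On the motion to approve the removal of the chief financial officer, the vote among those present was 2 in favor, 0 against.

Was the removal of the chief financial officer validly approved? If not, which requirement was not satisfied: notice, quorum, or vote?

Notice: 14 business days given; 10 required (14 ≥ 10). Satisfied.
Quorum: 2 present; quorum is 4. Not satisfied.
Vote: the removal of the chief financial officer requires a majority of the directors present (2). A majority of 2 is 2, so 2 affirmative votes are needed; 2 voted in favor. Satisfied. (Moot — without a quorum no business can be validly transacted.)

Invalid — quorum requirement not satisfied.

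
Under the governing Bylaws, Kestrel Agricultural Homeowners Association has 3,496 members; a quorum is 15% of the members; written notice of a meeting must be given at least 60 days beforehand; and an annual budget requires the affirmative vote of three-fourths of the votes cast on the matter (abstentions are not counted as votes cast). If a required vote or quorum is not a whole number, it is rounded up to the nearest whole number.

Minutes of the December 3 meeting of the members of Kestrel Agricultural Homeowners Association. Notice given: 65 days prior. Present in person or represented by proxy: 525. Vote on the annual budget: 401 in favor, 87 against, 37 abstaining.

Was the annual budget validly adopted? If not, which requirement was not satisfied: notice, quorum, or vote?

Valid — all requirements satisfied.

Notice: 65 days given; 60 required. Satisfied.
Quorum: 15% of 3,496 = 524.40, rounded up to 525; 525 present. Satisfied.
Vote: requires three-fourths of the votes cast (525 − 37 abstaining = 488); 3/4 of 488 = 366, so 366 needed; 401 in favor. Satisfied.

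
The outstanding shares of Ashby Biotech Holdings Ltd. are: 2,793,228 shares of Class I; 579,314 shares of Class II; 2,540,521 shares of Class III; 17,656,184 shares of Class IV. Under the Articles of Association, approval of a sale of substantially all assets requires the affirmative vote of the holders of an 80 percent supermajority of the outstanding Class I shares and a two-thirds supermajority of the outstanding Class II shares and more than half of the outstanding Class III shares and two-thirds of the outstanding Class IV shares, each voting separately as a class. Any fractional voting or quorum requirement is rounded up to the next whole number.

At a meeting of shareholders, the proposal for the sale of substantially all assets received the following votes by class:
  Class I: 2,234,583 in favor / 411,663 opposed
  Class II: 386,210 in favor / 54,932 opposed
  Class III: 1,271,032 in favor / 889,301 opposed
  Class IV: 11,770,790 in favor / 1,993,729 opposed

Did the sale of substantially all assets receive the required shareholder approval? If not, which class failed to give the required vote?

Class I: 4/5 of 2793228 = 2234582.40, rounded up to 2234583; 2,234,583 required, 2,234,583 in favor — approved.
Class II: 2/3 of 579314 = 386209.33, rounded up to 386210; 386,210 required, 386,210 in favor — approved.
Class III: a majority of 2540521 is 1270261; 1,270,261 required, 1,271,032 in favor — approved.
Class IV: 2/3 of 17656184 = 11770789.33, rounded up to 11770790; 11,770,790 required, 11,770,790 in favor — approved.

Approved — every class gave the required vote.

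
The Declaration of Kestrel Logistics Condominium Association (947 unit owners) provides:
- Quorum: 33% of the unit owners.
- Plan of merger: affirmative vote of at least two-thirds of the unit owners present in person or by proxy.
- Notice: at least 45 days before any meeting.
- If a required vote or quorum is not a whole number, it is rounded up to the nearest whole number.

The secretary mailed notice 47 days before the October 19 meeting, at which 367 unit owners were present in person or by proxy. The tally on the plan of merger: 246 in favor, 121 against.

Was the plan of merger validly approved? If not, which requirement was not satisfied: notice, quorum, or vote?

Valid — all requirements satisfied.

Notice: 47 days given; 45 required. Satisfied.
Quorum: 33% of 947 = 312.51, rounded up to 313; 367 present. Satisfied.
Vote: requires two-thirds of those present (367); 2/3 of 367 = 244.67, rounded up to 245, so 245 needed; 246 in favor. Satisfied.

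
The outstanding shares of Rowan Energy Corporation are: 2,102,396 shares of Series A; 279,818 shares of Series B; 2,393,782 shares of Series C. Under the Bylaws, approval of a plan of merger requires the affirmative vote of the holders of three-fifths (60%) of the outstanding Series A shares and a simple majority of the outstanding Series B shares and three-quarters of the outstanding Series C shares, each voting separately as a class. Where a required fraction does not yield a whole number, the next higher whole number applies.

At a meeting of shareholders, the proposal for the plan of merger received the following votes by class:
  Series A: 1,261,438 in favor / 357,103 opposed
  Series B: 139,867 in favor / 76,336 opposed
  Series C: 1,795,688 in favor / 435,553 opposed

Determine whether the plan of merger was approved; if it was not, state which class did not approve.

Not approved — the Series B shares did not give the required vote.

Series A: 3/5 of 2102396 = 1261437.60, rounded up to 1261438; 1,261,438 required, 1,261,438 in favor — approved.
Series B: a majority of 279818 is 139910; 139,910 required, 139,867 in favor — not approved.
Series C: 3/4 of 2393782 = 1795336.50, rounded up to 1795337; 1,795,337 required, 1,795,688 in favor — approved.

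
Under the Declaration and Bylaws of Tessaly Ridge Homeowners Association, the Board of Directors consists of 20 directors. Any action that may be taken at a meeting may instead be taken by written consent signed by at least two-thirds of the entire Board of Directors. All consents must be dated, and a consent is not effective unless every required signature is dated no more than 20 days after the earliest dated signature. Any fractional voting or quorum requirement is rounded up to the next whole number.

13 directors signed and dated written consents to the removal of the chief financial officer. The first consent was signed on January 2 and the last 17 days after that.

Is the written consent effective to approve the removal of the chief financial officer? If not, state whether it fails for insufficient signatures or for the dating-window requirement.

Not effective — insufficient signatures.

Signatures required: at least two-thirds of 20 — 2/3 of 20 = 13.33, rounded up to 14, so 14 needed; 13 signed. Insufficient.
Dating window: the latest signature is 17 days after the earliest; the limit is 20 days. Within the window.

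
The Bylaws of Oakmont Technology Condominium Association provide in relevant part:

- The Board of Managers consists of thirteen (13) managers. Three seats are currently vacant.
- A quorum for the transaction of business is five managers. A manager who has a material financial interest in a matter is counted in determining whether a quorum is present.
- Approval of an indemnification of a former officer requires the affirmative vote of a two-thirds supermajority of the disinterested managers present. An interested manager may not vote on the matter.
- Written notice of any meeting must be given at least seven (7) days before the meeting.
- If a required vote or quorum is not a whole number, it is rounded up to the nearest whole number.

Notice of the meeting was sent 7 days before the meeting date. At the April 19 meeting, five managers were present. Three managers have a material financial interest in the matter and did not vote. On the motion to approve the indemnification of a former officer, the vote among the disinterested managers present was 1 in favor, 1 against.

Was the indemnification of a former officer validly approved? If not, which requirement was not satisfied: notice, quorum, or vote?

Notice: 7 days given; 7 required (7 ≥ 7). Satisfied.
Quorum: 5 present (interested managers count toward quorum); quorum is 5. Satisfied.
Vote: the indemnification of a former officer requires two-thirds of the disinterested managers present (5 − 3 = 2). 2/3 of 2 = 1.33, rounded up to 2, so 2 affirmative votes are needed; 1 voted in favor. Not satisfied.

Invalid — vote requirement not satisfied.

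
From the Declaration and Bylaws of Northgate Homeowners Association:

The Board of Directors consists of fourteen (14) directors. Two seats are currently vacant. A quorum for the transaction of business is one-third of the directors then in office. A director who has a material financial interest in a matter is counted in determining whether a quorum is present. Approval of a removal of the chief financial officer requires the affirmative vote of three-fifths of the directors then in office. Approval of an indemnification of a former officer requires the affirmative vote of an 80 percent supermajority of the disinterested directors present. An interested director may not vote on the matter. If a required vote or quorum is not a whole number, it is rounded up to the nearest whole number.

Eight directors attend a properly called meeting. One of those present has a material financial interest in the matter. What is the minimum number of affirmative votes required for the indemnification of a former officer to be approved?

6

The indemnification of a former officer requires four-fifths of the disinterested directors present (8 − 1 = 7).
4/5 of 7 = 5.60, rounded up to 6.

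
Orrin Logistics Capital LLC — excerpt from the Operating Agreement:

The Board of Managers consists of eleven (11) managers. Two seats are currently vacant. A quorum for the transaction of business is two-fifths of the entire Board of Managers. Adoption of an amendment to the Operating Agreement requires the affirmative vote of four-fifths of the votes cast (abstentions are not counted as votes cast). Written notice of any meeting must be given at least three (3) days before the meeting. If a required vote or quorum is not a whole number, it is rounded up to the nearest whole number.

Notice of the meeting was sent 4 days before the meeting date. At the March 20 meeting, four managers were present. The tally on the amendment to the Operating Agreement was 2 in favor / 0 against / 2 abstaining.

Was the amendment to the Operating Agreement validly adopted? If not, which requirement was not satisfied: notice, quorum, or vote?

Invalid — quorum requirement not satisfied.

Notice: 4 days given; 3 required (4 ≥ 3). Satisfied.
Quorum: 4 present; quorum is 5. Not satisfied.
Vote: the amendment to the Operating Agreement requires four-fifths of the votes cast (4 present − 2 abstaining = 2). 4/5 of 2 = 1.60, rounded up to 2, so 2 affirmative votes are needed; 2 voted in favor. Satisfied. (Moot — without a quorum no business can be validly transacted.)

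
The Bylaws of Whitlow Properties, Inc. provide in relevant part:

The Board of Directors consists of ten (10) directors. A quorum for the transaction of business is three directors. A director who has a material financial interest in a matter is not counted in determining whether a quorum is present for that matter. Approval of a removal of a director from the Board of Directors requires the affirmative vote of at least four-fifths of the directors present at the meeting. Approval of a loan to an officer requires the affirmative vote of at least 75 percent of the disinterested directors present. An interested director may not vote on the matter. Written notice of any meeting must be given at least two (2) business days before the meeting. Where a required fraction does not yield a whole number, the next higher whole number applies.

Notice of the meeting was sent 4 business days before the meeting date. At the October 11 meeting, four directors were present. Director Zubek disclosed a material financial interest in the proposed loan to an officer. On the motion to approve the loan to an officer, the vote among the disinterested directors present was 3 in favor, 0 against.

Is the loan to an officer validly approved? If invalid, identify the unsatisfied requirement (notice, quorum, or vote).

Notice: 4 business days given; 2 required (4 ≥ 2). Satisfied.
Quorum: 4 present, but the 1 interested director does not count, leaving 3. Quorum is 3. Satisfied.
Vote: the loan to an officer requires three-fourths of the disinterested directors present (4 − 1 = 3). 3/4 of 3 = 2.25, rounded up to 3, so 3 affirmative votes are needed; 3 voted in favor. Satisfied.

Valid — all requirements satisfied.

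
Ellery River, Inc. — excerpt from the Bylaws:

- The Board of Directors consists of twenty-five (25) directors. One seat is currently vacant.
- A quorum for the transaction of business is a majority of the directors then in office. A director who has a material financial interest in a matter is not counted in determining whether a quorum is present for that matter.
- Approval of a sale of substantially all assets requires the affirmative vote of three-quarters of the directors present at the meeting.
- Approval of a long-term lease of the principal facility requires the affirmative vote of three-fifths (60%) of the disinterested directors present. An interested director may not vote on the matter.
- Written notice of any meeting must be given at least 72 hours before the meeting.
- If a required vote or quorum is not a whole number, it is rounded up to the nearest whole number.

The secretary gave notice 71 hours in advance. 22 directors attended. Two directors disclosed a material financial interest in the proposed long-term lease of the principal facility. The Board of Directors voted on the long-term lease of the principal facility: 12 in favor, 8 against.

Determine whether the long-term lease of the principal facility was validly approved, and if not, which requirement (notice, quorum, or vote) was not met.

Notice: 71 hours given; 72 required (71 < 72). Not satisfied.
Quorum: 22 present, but the 2 interested directors do not count, leaving 20. Quorum is 13. Satisfied.
Vote: the long-term lease of the principal facility requires three-fifths of the disinterested directors present (22 − 2 = 20). 3/5 of 20 = 12, so 12 affirmative votes are needed; 12 voted in favor. Satisfied.

Invalid — notice requirement not satisfied.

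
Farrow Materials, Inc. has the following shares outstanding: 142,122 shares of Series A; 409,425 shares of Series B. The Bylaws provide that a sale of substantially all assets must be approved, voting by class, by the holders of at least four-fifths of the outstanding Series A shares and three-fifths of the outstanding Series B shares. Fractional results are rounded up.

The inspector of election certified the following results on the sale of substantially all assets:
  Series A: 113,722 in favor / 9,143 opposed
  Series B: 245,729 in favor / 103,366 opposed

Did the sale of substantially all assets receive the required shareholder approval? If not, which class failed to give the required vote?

Series A: 4/5 of 142122 = 113697.60, rounded up to 113698; 113,698 required, 113,722 in favor — approved.
Series B: 3/5 of 409425 = 245655; 245,655 required, 245,729 in favor — approved.

Approved — every class gave the required vote.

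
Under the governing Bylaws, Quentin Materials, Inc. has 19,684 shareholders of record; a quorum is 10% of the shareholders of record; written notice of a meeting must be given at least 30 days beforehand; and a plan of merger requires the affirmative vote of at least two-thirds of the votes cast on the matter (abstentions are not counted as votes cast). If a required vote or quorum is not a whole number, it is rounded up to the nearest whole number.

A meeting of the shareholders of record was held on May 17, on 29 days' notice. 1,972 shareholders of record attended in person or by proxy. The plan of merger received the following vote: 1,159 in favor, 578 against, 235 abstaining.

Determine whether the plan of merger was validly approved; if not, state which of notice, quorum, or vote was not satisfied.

Notice: 29 days given; 30 required. Not satisfied.
Quorum: 10% of 19,684 = 1,968.40, rounded up to 1,969; 1,972 present. Satisfied.
Vote: requires two-thirds of the votes cast (1,972 − 235 abstaining = 1,737); 2/3 of 1737 = 1158, so 1,158 needed; 1,159 in favor. Satisfied.

Invalid — notice requirement not satisfied.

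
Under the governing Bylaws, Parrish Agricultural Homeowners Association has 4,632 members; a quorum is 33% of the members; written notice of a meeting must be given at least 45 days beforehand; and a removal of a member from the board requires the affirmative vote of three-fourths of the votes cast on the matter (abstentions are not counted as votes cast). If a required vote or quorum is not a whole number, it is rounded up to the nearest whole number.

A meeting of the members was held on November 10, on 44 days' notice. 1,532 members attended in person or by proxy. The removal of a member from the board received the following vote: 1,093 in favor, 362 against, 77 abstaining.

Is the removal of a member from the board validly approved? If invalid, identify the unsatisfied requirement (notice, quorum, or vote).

Notice: 44 days given; 45 required. Not satisfied.
Quorum: 33% of 4,632 = 1,528.56, rounded up to 1,529; 1,532 present. Satisfied.
Vote: requires three-fourths of the votes cast (1,532 − 77 abstaining = 1,455); 3/4 of 1455 = 1091.25, rounded up to 1092, so 1,092 needed; 1,093 in favor. Satisfied.

Invalid — notice requirement not satisfied.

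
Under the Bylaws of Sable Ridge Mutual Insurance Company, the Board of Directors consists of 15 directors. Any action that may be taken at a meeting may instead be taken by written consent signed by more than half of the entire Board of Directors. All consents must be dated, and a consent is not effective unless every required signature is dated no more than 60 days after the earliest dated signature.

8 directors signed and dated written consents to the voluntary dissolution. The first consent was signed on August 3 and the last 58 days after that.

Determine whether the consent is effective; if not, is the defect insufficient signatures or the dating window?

Effective — both the signature and dating-window requirements are satisfied.

Signatures required: more than half of 15 — a majority of 15 is 8, so 8 needed; 8 signed. Sufficient.
Dating window: the latest signature is 58 days after the earliest; the limit is 60 days. Within the window.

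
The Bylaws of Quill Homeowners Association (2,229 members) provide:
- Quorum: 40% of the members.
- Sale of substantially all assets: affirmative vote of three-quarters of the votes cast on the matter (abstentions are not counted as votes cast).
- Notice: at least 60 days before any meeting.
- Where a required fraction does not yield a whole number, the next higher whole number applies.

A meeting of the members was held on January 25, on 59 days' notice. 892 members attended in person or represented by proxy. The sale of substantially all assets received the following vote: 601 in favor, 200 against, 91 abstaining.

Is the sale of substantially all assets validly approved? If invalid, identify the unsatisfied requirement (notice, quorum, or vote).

Notice: 59 days given; 60 required. Not satisfied.
Quorum: 40% of 2,229 = 891.60, rounded up to 892; 892 present. Satisfied.
Vote: requires three-fourths of the votes cast (892 − 91 abstaining = 801); 3/4 of 801 = 600.75, rounded up to 601, so 601 needed; 601 in favor. Satisfied.

Invalid — notice requirement not satisfied.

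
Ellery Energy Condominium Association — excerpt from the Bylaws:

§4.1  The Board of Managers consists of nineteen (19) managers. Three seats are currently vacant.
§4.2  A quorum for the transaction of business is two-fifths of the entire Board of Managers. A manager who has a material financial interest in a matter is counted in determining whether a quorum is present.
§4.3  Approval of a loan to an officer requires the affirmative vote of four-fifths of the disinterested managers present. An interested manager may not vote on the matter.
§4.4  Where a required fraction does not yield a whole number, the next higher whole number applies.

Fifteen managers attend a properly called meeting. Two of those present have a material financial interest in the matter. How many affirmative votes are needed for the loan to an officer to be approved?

The loan to an officer requires four-fifths of the disinterested managers present (15 − 2 = 13).
4/5 of 13 = 10.40, rounded up to 11.

11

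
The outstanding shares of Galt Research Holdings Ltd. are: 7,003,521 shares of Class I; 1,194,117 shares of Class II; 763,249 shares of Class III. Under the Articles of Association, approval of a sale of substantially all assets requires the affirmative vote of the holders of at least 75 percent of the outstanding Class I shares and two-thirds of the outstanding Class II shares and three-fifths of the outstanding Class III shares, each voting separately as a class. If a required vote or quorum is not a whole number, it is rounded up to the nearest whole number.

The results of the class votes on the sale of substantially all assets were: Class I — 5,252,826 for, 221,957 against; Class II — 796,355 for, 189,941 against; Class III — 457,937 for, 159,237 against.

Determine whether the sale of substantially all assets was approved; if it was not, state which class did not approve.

Class I: 3/4 of 7003521 = 5252640.75, rounded up to 5252641; 5,252,641 required, 5,252,826 in favor — approved.
Class II: 2/3 of 1194117 = 796078; 796,078 required, 796,355 in favor — approved.
Class III: 3/5 of 763249 = 457949.40, rounded up to 457950; 457,950 required, 457,937 in favor — not approved.

Not approved — the Class III shares did not give the required vote.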